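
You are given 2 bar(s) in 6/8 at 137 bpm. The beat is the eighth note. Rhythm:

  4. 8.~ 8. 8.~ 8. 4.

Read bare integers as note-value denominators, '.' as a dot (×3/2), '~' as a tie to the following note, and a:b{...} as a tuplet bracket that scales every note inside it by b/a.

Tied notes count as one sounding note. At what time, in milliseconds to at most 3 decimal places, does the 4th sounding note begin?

note 4 onset = 9b = 3941.606ms

1. 0.0ms @ 0 + 1313.869ms (3)
2. 1313.869ms @ 3 + 1313.869ms (3)
3. 2627.737ms @ 6 + 1313.869ms (3)
4. 3941.606ms @ 9 + 1313.869ms (3)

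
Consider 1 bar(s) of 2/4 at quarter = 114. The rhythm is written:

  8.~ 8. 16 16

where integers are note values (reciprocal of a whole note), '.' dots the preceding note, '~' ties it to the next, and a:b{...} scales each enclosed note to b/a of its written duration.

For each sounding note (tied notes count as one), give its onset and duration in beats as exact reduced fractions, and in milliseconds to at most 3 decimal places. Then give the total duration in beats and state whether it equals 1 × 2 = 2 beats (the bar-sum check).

1) 0.0ms=0b +789.474ms=3/2b
2) 789.474ms=3/2b +131.579ms=1/4b
3) 921.053ms=7/4b +131.579ms=1/4b
Σ=2b of 2 (114bpm 2/4) — PASS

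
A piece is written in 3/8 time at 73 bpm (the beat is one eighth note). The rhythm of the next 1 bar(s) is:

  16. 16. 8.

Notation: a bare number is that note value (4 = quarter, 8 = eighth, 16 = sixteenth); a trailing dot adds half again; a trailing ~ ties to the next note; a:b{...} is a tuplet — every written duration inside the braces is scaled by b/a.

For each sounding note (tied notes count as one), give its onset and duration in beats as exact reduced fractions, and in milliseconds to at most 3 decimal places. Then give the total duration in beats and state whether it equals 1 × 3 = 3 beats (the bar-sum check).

1) 0.0ms=0b +616.438ms=3/4b
2) 616.438ms=3/4b +616.438ms=3/4b
3) 1232.877ms=3/2b +1232.877ms=3/2b
Σ=3b of 3 (73bpm 3/8) — PASS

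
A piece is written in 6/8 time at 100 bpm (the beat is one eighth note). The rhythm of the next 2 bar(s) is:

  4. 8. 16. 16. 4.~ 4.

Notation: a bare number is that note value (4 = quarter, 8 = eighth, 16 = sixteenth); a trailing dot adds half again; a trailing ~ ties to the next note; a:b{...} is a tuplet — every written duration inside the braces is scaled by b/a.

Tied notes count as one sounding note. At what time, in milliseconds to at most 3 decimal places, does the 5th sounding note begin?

note 5 onset = 6b = 3600.0ms

1. 0.0ms @ 0 + 1800.0ms (3)
2. 1800.0ms @ 3 + 900.0ms (3/2)
3. 2700.0ms @ 9/2 + 450.0ms (3/4)
4. 3150.0ms @ 21/4 + 450.0ms (3/4)
5. 3600.0ms @ 6 + 3600.0ms (6)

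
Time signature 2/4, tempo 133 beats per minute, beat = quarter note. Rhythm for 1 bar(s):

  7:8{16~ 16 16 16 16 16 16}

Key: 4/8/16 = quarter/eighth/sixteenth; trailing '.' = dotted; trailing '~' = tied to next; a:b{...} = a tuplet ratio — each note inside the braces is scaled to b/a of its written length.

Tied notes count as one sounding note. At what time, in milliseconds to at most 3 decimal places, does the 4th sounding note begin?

note 4 onset = 8/7b = 515.575ms

1. 0.0ms @ 0 + 257.787ms (4/7)
2. 257.787ms @ 4/7 + 128.894ms (2/7)
3. 386.681ms @ 6/7 + 128.894ms (2/7)
4. 515.575ms @ 8/7 + 128.894ms (2/7)
5. 644.468ms @ 10/7 + 128.894ms (2/7)
6. 773.362ms @ 12/7 + 128.894ms (2/7)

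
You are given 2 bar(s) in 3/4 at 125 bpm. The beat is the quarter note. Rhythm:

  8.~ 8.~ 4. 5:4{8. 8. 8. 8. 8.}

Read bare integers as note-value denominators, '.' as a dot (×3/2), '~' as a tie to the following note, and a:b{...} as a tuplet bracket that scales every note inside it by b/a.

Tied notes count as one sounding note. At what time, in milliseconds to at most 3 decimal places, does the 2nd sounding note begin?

note 2 onset = 3b = 1440.0ms

1. 0.0ms @ 0 + 1440.0ms (3)
2. 1440.0ms @ 3 + 288.0ms (3/5)
3. 1728.0ms @ 18/5 + 288.0ms (3/5)
4. 2016.0ms @ 21/5 + 288.0ms (3/5)
5. 2304.0ms @ 24/5 + 288.0ms (3/5)
6. 2592.0ms @ 27/5 + 288.0ms (3/5)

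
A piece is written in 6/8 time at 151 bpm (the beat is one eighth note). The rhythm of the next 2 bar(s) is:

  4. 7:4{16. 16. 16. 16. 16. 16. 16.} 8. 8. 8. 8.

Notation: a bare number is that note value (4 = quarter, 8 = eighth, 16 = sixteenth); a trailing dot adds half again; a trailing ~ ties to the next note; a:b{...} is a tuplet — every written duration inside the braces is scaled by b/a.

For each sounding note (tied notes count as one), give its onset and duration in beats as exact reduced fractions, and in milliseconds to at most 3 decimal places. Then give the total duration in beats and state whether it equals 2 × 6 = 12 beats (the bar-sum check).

1) 0.0ms=0b +1192.053ms=3b
2) 1192.053ms=3b +170.293ms=3/7b
3) 1362.346ms=24/7b +170.293ms=3/7b
4) 1532.64ms=27/7b +170.293ms=3/7b
5) 1702.933ms=30/7b +170.293ms=3/7b
6) 1873.226ms=33/7b +170.293ms=3/7b
7) 2043.519ms=36/7b +170.293ms=3/7b
8) 2213.813ms=39/7b +170.293ms=3/7b
9) 2384.106ms=6b +596.026ms=3/2b
10) 2980.132ms=15/2b +596.026ms=3/2b
11) 3576.159ms=9b +596.026ms=3/2b
12) 4172.185ms=21/2b +596.026ms=3/2b
Σ=12b of 12 (151bpm 6/8) — PASS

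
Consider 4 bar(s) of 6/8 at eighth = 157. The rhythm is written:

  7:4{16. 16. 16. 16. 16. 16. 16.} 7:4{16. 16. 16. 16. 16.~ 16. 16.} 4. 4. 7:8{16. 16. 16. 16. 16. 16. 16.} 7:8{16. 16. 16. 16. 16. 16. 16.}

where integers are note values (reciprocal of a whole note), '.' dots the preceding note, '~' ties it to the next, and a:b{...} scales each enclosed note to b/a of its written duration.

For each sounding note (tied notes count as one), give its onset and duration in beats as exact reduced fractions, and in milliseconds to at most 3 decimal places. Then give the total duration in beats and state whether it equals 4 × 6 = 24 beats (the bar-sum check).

1) 0.0ms=0b +163.785ms=3/7b
2) 163.785ms=3/7b +163.785ms=3/7b
3) 327.571ms=6/7b +163.785ms=3/7b
4) 491.356ms=9/7b +163.785ms=3/7b
5) 655.141ms=12/7b +163.785ms=3/7b
6) 818.926ms=15/7b +163.785ms=3/7b
7) 982.712ms=18/7b +163.785ms=3/7b
8) 1146.497ms=3b +163.785ms=3/7b
9) 1310.282ms=24/7b +163.785ms=3/7b
10) 1474.067ms=27/7b +163.785ms=3/7b
11) 1637.853ms=30/7b +163.785ms=3/7b
12) 1801.638ms=33/7b +327.571ms=6/7b
13) 2129.208ms=39/7b +163.785ms=3/7b
14) 2292.994ms=6b +1146.497ms=3b
15) 3439.49ms=9b +1146.497ms=3b
16) 4585.987ms=12b +327.571ms=6/7b
17) 4913.558ms=90/7b +327.571ms=6/7b
18) 5241.128ms=96/7b +327.571ms=6/7b
19) 5568.699ms=102/7b +327.571ms=6/7b
20) 5896.269ms=108/7b +327.571ms=6/7b
21) 6223.84ms=114/7b +327.571ms=6/7b
22) 6551.41ms=120/7b +327.571ms=6/7b
23) 6878.981ms=18b +327.571ms=6/7b
24) 7206.551ms=132/7b +327.571ms=6/7b
25) 7534.122ms=138/7b +327.571ms=6/7b
26) 7861.692ms=144/7b +327.571ms=6/7b
27) 8189.263ms=150/7b +327.571ms=6/7b
28) 8516.833ms=156/7b +327.571ms=6/7b
29) 8844.404ms=162/7b +327.571ms=6/7b
Σ=24b of 24 (157bpm 6/8) — PASS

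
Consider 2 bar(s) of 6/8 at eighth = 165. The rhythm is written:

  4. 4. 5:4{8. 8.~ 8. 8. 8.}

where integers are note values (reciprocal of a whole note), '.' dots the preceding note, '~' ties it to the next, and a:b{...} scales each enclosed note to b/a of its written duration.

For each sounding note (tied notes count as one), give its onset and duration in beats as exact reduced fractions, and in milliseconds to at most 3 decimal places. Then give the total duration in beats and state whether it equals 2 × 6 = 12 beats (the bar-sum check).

1) 0.0ms=0b +1090.909ms=3b
2) 1090.909ms=3b +1090.909ms=3b
3) 2181.818ms=6b +436.364ms=6/5b
4) 2618.182ms=36/5b +872.727ms=12/5b
5) 3490.909ms=48/5b +436.364ms=6/5b
6) 3927.273ms=54/5b +436.364ms=6/5b
Σ=12b of 12 (165bpm 6/8) — PASS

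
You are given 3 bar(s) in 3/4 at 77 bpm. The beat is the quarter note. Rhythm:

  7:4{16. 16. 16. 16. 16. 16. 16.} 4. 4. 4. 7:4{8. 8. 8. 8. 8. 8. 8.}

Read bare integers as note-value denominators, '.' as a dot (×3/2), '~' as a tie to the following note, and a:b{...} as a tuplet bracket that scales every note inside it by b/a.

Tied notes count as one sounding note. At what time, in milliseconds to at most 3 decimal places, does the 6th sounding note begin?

1. 0.0ms @ 0 + 166.976ms (3/14)
2. 166.976ms @ 3/14 + 166.976ms (3/14)
3. 333.952ms @ 3/7 + 166.976ms (3/14)
4. 500.928ms @ 9/14 + 166.976ms (3/14)
5. 667.904ms @ 6/7 + 166.976ms (3/14)
6. 834.879ms @ 15/14 + 166.976ms (3/14)
7. 1001.855ms @ 9/7 + 166.976ms (3/14)
8. 1168.831ms @ 3/2 + 1168.831ms (3/2)
9. 2337.662ms @ 3 + 1168.831ms (3/2)
10. 3506.494ms @ 9/2 + 1168.831ms (3/2)
11. 4675.325ms @ 6 + 333.952ms (3/7)
12. 5009.276ms @ 45/7 + 333.952ms (3/7)
13. 5343.228ms @ 48/7 + 333.952ms (3/7)
14. 5677.18ms @ 51/7 + 333.952ms (3/7)
15. 6011.132ms @ 54/7 + 333.952ms (3/7)
16. 6345.083ms @ 57/7 + 333.952ms (3/7)
17. 6679.035ms @ 60/7 + 333.952ms (3/7)

note 6 onset = 15/14b = 834.879ms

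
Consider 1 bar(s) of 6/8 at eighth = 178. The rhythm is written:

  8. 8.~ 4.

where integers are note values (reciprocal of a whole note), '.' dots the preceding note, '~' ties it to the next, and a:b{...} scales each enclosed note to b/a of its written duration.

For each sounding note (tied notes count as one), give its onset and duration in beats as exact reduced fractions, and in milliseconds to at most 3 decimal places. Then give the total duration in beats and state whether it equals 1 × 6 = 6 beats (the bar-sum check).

1) 0.0ms=0b +505.618ms=3/2b
2) 505.618ms=3/2b +1516.854ms=9/2b
Σ=6b of 6 (178bpm 6/8) — PASS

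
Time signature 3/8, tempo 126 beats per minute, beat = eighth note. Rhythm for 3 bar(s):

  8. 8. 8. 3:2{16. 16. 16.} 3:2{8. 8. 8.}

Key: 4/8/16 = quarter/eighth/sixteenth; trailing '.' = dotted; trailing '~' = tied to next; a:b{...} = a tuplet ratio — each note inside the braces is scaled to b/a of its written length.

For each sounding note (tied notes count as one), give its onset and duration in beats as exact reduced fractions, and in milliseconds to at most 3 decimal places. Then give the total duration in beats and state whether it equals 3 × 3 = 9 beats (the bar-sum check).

1) 0.0ms=0b +714.286ms=3/2b
2) 714.286ms=3/2b +714.286ms=3/2b
3) 1428.571ms=3b +714.286ms=3/2b
4) 2142.857ms=9/2b +238.095ms=1/2b
5) 2380.952ms=5b +238.095ms=1/2b
6) 2619.048ms=11/2b +238.095ms=1/2b
7) 2857.143ms=6b +476.19ms=1b
8) 3333.333ms=7b +476.19ms=1b
9) 3809.524ms=8b +476.19ms=1b
Σ=9b of 9 (126bpm 3/8) — PASS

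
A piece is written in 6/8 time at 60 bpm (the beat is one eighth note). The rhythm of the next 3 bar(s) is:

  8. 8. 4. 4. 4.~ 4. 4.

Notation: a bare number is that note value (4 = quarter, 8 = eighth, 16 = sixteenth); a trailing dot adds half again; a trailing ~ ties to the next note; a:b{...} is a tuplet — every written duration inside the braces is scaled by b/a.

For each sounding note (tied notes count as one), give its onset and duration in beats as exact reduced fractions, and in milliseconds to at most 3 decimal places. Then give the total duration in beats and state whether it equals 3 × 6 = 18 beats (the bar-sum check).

1) 0.0ms=0b +1500.0ms=3/2b
2) 1500.0ms=3/2b +1500.0ms=3/2b
3) 3000.0ms=3b +3000.0ms=3b
4) 6000.0ms=6b +3000.0ms=3b
5) 9000.0ms=9b +6000.0ms=6b
6) 15000.0ms=15b +3000.0ms=3b
Σ=18b of 18 (60bpm 6/8) — PASS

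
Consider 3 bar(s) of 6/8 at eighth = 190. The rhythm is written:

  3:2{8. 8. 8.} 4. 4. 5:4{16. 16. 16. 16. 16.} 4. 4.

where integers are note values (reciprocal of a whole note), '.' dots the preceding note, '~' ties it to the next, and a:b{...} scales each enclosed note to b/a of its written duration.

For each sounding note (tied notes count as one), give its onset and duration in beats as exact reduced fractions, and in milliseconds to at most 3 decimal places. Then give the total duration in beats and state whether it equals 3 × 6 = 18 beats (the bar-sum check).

1) 0.0ms=0b +315.789ms=1b
2) 315.789ms=1b +315.789ms=1b
3) 631.579ms=2b +315.789ms=1b
4) 947.368ms=3b +947.368ms=3b
5) 1894.737ms=6b +947.368ms=3b
6) 2842.105ms=9b +189.474ms=3/5b
7) 3031.579ms=48/5b +189.474ms=3/5b
8) 3221.053ms=51/5b +189.474ms=3/5b
9) 3410.526ms=54/5b +189.474ms=3/5b
10) 3600.0ms=57/5b +189.474ms=3/5b
11) 3789.474ms=12b +947.368ms=3b
12) 4736.842ms=15b +947.368ms=3b
Σ=18b of 18 (190bpm 6/8) — PASS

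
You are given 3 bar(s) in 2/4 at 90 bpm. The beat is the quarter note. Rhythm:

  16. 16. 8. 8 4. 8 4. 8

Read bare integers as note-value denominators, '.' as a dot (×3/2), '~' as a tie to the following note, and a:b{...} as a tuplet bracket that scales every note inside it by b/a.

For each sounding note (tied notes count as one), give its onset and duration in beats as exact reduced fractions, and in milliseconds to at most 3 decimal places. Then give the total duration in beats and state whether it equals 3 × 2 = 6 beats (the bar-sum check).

1) 0.0ms=0b +250.0ms=3/8b
2) 250.0ms=3/8b +250.0ms=3/8b
3) 500.0ms=3/4b +500.0ms=3/4b
4) 1000.0ms=3/2b +333.333ms=1/2b
5) 1333.333ms=2b +1000.0ms=3/2b
6) 2333.333ms=7/2b +333.333ms=1/2b
7) 2666.667ms=4b +1000.0ms=3/2b
8) 3666.667ms=11/2b +333.333ms=1/2b
Σ=6b of 6 (90bpm 2/4) — PASS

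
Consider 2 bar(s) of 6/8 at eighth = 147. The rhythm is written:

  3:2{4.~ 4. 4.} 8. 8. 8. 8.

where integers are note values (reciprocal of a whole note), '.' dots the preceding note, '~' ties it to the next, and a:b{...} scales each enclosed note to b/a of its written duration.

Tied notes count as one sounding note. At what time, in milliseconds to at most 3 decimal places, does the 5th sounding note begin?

1. 0.0ms @ 0 + 1632.653ms (4)
2. 1632.653ms @ 4 + 816.327ms (2)
3. 2448.98ms @ 6 + 612.245ms (3/2)
4. 3061.224ms @ 15/2 + 612.245ms (3/2)
5. 3673.469ms @ 9 + 612.245ms (3/2)
6. 4285.714ms @ 21/2 + 612.245ms (3/2)

note 5 onset = 9b = 3673.469ms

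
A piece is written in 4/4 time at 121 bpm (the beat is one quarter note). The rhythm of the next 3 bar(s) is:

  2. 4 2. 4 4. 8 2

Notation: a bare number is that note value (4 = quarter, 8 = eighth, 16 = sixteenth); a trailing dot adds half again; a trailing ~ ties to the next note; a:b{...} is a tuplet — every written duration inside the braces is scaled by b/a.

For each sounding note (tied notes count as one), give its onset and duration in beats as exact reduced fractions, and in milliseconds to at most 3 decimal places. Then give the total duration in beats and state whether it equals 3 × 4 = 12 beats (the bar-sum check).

1) 0.0ms=0b +1487.603ms=3b
2) 1487.603ms=3b +495.868ms=1b
3) 1983.471ms=4b +1487.603ms=3b
4) 3471.074ms=7b +495.868ms=1b
5) 3966.942ms=8b +743.802ms=3/2b
6) 4710.744ms=19/2b +247.934ms=1/2b
7) 4958.678ms=10b +991.736ms=2b
Σ=12b of 12 (121bpm 4/4) — PASS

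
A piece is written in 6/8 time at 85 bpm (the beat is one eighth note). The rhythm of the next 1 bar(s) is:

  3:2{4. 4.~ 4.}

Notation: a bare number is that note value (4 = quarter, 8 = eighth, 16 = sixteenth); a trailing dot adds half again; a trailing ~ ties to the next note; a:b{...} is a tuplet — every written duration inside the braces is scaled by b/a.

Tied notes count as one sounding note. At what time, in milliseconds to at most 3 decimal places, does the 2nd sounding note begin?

note 2 onset = 2b = 1411.765ms

1. 0.0ms @ 0 + 1411.765ms (2)
2. 1411.765ms @ 2 + 2823.529ms (4)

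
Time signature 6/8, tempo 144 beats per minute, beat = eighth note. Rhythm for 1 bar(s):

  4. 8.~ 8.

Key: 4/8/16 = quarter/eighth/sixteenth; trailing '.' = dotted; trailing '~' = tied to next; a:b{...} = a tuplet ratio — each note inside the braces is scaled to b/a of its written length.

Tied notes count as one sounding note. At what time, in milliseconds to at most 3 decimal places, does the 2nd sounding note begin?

1. 0.0ms @ 0 + 1250.0ms (3)
2. 1250.0ms @ 3 + 1250.0ms (3)

note 2 onset = 3b = 1250.0ms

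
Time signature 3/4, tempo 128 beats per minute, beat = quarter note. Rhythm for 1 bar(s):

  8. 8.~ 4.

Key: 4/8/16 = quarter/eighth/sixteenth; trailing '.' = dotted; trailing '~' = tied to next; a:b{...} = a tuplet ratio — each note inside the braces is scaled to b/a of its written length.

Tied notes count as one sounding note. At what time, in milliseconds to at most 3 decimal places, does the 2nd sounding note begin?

1. 0.0ms @ 0 + 351.562ms (3/4)
2. 351.562ms @ 3/4 + 1054.688ms (9/4)

note 2 onset = 3/4b = 351.562ms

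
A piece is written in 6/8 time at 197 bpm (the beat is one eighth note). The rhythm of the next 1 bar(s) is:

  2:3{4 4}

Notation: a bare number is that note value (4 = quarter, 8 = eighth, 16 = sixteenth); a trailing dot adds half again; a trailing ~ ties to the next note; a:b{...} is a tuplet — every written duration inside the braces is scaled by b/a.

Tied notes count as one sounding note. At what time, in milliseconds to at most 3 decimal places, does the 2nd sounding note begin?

note 2 onset = 3b = 913.706ms

1. 0.0ms @ 0 + 913.706ms (3)
2. 913.706ms @ 3 + 913.706ms (3)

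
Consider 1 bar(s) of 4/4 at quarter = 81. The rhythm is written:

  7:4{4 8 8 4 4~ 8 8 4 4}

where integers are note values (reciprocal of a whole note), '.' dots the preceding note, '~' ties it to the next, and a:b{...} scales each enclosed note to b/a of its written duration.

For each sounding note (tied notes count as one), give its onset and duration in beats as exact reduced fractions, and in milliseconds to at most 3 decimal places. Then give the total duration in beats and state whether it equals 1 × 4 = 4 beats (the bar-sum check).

1) 0.0ms=0b +423.28ms=4/7b
2) 423.28ms=4/7b +211.64ms=2/7b
3) 634.921ms=6/7b +211.64ms=2/7b
4) 846.561ms=8/7b +423.28ms=4/7b
5) 1269.841ms=12/7b +634.921ms=6/7b
6) 1904.762ms=18/7b +211.64ms=2/7b
7) 2116.402ms=20/7b +423.28ms=4/7b
8) 2539.683ms=24/7b +423.28ms=4/7b
Σ=4b of 4 (81bpm 4/4) — PASS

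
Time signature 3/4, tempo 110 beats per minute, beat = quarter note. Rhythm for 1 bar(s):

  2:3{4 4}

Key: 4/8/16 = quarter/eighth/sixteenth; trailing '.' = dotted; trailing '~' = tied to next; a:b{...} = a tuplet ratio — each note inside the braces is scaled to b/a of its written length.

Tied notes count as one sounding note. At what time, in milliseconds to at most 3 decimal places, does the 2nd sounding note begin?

1. 0.0ms @ 0 + 818.182ms (3/2)
2. 818.182ms @ 3/2 + 818.182ms (3/2)

note 2 onset = 3/2b = 818.182ms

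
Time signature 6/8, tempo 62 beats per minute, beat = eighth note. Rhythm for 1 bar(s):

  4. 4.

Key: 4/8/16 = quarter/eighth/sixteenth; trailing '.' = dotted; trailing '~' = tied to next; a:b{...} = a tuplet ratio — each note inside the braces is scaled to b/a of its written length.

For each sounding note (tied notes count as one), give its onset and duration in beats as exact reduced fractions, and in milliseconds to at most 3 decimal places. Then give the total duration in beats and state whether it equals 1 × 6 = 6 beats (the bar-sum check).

1) 0.0ms=0b +2903.226ms=3b
2) 2903.226ms=3b +2903.226ms=3b
Σ=6b of 6 (62bpm 6/8) — PASS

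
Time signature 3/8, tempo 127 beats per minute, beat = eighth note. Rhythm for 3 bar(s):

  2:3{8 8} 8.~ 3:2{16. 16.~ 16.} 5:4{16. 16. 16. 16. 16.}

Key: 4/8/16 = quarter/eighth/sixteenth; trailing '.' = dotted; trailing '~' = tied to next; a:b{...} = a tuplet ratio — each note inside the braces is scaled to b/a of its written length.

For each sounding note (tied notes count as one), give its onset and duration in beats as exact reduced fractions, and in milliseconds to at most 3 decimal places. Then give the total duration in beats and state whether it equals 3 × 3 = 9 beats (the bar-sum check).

1) 0.0ms=0b +708.661ms=3/2b
2) 708.661ms=3/2b +708.661ms=3/2b
3) 1417.323ms=3b +944.882ms=2b
4) 2362.205ms=5b +472.441ms=1b
5) 2834.646ms=6b +283.465ms=3/5b
6) 3118.11ms=33/5b +283.465ms=3/5b
7) 3401.575ms=36/5b +283.465ms=3/5b
8) 3685.039ms=39/5b +283.465ms=3/5b
9) 3968.504ms=42/5b +283.465ms=3/5b
Σ=9b of 9 (127bpm 3/8) — PASS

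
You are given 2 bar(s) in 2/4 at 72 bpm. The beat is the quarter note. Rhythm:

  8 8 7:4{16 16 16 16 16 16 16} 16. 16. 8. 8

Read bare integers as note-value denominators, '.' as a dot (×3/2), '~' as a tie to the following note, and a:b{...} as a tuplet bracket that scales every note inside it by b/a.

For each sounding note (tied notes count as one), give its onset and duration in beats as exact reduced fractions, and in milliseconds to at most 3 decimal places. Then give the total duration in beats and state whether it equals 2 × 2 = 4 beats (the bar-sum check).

1) 0.0ms=0b +416.667ms=1/2b
2) 416.667ms=1/2b +416.667ms=1/2b
3) 833.333ms=1b +119.048ms=1/7b
4) 952.381ms=8/7b +119.048ms=1/7b
5) 1071.429ms=9/7b +119.048ms=1/7b
6) 1190.476ms=10/7b +119.048ms=1/7b
7) 1309.524ms=11/7b +119.048ms=1/7b
8) 1428.571ms=12/7b +119.048ms=1/7b
9) 1547.619ms=13/7b +119.048ms=1/7b
10) 1666.667ms=2b +312.5ms=3/8b
11) 1979.167ms=19/8b +312.5ms=3/8b
12) 2291.667ms=11/4b +625.0ms=3/4b
13) 2916.667ms=7/2b +416.667ms=1/2b
Σ=4b of 4 (72bpm 2/4) — PASS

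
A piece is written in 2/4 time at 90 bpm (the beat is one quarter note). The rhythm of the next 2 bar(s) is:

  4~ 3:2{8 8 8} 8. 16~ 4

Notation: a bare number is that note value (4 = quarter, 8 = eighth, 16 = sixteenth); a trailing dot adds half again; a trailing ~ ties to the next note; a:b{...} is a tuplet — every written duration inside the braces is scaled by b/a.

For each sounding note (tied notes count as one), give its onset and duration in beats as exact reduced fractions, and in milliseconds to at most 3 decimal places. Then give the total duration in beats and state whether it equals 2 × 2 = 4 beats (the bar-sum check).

1) 0.0ms=0b +888.889ms=4/3b
2) 888.889ms=4/3b +222.222ms=1/3b
3) 1111.111ms=5/3b +222.222ms=1/3b
4) 1333.333ms=2b +500.0ms=3/4b
5) 1833.333ms=11/4b +833.333ms=5/4b
Σ=4b of 4 (90bpm 2/4) — PASS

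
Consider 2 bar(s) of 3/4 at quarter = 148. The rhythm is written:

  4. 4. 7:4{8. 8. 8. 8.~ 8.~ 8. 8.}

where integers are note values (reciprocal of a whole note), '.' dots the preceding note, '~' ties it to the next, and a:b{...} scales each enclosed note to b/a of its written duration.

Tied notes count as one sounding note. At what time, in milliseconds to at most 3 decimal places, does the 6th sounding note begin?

1. 0.0ms @ 0 + 608.108ms (3/2)
2. 608.108ms @ 3/2 + 608.108ms (3/2)
3. 1216.216ms @ 3 + 173.745ms (3/7)
4. 1389.961ms @ 24/7 + 173.745ms (3/7)
5. 1563.707ms @ 27/7 + 173.745ms (3/7)
6. 1737.452ms @ 30/7 + 521.236ms (9/7)
7. 2258.687ms @ 39/7 + 173.745ms (3/7)

note 6 onset = 30/7b = 1737.452ms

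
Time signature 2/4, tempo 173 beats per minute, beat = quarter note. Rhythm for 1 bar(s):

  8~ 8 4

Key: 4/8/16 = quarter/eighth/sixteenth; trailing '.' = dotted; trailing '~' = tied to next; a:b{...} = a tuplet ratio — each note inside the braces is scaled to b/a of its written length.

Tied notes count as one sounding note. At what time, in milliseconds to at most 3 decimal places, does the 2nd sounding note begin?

1. 0.0ms @ 0 + 346.821ms (1)
2. 346.821ms @ 1 + 346.821ms (1)

note 2 onset = 1b = 346.821ms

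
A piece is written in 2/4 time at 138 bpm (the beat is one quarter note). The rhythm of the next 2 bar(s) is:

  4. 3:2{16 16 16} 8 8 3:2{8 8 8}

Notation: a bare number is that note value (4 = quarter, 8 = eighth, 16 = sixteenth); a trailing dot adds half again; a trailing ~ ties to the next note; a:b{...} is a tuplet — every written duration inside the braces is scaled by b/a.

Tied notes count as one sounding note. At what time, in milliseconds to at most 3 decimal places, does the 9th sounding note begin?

1. 0.0ms @ 0 + 652.174ms (3/2)
2. 652.174ms @ 3/2 + 72.464ms (1/6)
3. 724.638ms @ 5/3 + 72.464ms (1/6)
4. 797.101ms @ 11/6 + 72.464ms (1/6)
5. 869.565ms @ 2 + 217.391ms (1/2)
6. 1086.957ms @ 5/2 + 217.391ms (1/2)
7. 1304.348ms @ 3 + 144.928ms (1/3)
8. 1449.275ms @ 10/3 + 144.928ms (1/3)
9. 1594.203ms @ 11/3 + 144.928ms (1/3)

note 9 onset = 11/3b = 1594.203ms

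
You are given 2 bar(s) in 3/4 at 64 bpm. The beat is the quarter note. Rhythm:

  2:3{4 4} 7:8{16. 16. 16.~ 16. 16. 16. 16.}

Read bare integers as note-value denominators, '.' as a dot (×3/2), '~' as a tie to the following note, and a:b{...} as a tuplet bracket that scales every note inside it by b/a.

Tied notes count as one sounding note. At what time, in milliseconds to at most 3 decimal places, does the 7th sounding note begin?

note 7 onset = 36/7b = 4821.429ms

1. 0.0ms @ 0 + 1406.25ms (3/2)
2. 1406.25ms @ 3/2 + 1406.25ms (3/2)
3. 2812.5ms @ 3 + 401.786ms (3/7)
4. 3214.286ms @ 24/7 + 401.786ms (3/7)
5. 3616.071ms @ 27/7 + 803.571ms (6/7)
6. 4419.643ms @ 33/7 + 401.786ms (3/7)
7. 4821.429ms @ 36/7 + 401.786ms (3/7)
8. 5223.214ms @ 39/7 + 401.786ms (3/7)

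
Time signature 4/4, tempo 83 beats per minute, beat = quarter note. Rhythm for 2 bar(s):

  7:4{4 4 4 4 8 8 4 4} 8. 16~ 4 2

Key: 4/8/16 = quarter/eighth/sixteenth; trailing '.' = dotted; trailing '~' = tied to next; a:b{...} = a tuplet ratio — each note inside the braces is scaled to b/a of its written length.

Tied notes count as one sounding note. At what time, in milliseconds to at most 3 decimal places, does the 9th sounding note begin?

1. 0.0ms @ 0 + 413.081ms (4/7)
2. 413.081ms @ 4/7 + 413.081ms (4/7)
3. 826.162ms @ 8/7 + 413.081ms (4/7)
4. 1239.243ms @ 12/7 + 413.081ms (4/7)
5. 1652.324ms @ 16/7 + 206.54ms (2/7)
6. 1858.864ms @ 18/7 + 206.54ms (2/7)
7. 2065.404ms @ 20/7 + 413.081ms (4/7)
8. 2478.485ms @ 24/7 + 413.081ms (4/7)
9. 2891.566ms @ 4 + 542.169ms (3/4)
10. 3433.735ms @ 19/4 + 903.614ms (5/4)
11. 4337.349ms @ 6 + 1445.783ms (2)

note 9 onset = 4b = 2891.566ms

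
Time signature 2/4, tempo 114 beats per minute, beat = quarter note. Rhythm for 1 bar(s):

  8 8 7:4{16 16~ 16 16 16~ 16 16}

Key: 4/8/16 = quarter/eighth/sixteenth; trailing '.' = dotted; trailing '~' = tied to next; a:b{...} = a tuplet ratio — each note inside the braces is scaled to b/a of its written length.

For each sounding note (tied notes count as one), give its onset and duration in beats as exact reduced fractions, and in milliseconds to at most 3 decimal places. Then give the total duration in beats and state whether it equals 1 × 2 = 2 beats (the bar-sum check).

1) 0.0ms=0b +263.158ms=1/2b
2) 263.158ms=1/2b +263.158ms=1/2b
3) 526.316ms=1b +75.188ms=1/7b
4) 601.504ms=8/7b +150.376ms=2/7b
5) 751.88ms=10/7b +75.188ms=1/7b
6) 827.068ms=11/7b +150.376ms=2/7b
7) 977.444ms=13/7b +75.188ms=1/7b
Σ=2b of 2 (114bpm 2/4) — PASS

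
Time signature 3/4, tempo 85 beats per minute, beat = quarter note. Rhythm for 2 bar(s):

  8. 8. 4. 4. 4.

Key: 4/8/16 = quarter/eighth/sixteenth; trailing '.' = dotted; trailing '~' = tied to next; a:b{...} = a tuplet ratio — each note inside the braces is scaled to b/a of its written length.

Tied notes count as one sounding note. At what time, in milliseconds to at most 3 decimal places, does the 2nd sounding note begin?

1. 0.0ms @ 0 + 529.412ms (3/4)
2. 529.412ms @ 3/4 + 529.412ms (3/4)
3. 1058.824ms @ 3/2 + 1058.824ms (3/2)
4. 2117.647ms @ 3 + 1058.824ms (3/2)
5. 3176.471ms @ 9/2 + 1058.824ms (3/2)

note 2 onset = 3/4b = 529.412ms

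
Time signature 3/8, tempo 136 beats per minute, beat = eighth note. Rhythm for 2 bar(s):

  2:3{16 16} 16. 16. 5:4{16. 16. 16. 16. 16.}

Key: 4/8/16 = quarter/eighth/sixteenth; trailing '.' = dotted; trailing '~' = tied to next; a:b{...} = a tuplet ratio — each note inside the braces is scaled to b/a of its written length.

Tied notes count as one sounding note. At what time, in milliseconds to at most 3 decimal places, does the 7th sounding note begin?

note 7 onset = 21/5b = 1852.941ms

1. 0.0ms @ 0 + 330.882ms (3/4)
2. 330.882ms @ 3/4 + 330.882ms (3/4)
3. 661.765ms @ 3/2 + 330.882ms (3/4)
4. 992.647ms @ 9/4 + 330.882ms (3/4)
5. 1323.529ms @ 3 + 264.706ms (3/5)
6. 1588.235ms @ 18/5 + 264.706ms (3/5)
7. 1852.941ms @ 21/5 + 264.706ms (3/5)
8. 2117.647ms @ 24/5 + 264.706ms (3/5)
9. 2382.353ms @ 27/5 + 264.706ms (3/5)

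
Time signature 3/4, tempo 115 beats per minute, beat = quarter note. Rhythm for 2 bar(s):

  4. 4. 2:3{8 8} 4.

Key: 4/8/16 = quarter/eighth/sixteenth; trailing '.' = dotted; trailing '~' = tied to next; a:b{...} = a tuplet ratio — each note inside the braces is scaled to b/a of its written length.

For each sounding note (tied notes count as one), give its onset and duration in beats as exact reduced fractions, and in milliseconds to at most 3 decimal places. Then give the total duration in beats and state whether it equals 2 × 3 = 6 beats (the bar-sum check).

1) 0.0ms=0b +782.609ms=3/2b
2) 782.609ms=3/2b +782.609ms=3/2b
3) 1565.217ms=3b +391.304ms=3/4b
4) 1956.522ms=15/4b +391.304ms=3/4b
5) 2347.826ms=9/2b +782.609ms=3/2b
Σ=6b of 6 (115bpm 3/4) — PASS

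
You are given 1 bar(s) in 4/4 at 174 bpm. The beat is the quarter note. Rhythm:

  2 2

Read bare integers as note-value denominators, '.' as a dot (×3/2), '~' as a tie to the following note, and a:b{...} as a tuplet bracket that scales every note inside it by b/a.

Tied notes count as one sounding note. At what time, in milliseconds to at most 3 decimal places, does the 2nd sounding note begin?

1. 0.0ms @ 0 + 689.655ms (2)
2. 689.655ms @ 2 + 689.655ms (2)

note 2 onset = 2b = 689.655ms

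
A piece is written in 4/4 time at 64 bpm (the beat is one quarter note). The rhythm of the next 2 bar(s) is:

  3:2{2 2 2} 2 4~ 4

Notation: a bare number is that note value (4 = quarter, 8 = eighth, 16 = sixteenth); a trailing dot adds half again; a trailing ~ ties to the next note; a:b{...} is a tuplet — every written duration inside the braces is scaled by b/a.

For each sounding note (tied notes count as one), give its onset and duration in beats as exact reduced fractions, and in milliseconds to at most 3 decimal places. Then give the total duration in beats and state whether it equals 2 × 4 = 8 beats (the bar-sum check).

1) 0.0ms=0b +1250.0ms=4/3b
2) 1250.0ms=4/3b +1250.0ms=4/3b
3) 2500.0ms=8/3b +1250.0ms=4/3b
4) 3750.0ms=4b +1875.0ms=2b
5) 5625.0ms=6b +1875.0ms=2b
Σ=8b of 8 (64bpm 4/4) — PASS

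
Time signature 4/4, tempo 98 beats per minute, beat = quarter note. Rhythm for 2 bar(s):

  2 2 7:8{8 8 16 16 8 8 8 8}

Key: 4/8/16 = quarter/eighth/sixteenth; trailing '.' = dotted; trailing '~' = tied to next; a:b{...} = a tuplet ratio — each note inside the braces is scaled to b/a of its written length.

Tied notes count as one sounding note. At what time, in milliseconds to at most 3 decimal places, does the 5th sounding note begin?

note 5 onset = 36/7b = 3148.688ms

1. 0.0ms @ 0 + 1224.49ms (2)
2. 1224.49ms @ 2 + 1224.49ms (2)
3. 2448.98ms @ 4 + 349.854ms (4/7)
4. 2798.834ms @ 32/7 + 349.854ms (4/7)
5. 3148.688ms @ 36/7 + 174.927ms (2/7)
6. 3323.615ms @ 38/7 + 174.927ms (2/7)
7. 3498.542ms @ 40/7 + 349.854ms (4/7)
8. 3848.397ms @ 44/7 + 349.854ms (4/7)
9. 4198.251ms @ 48/7 + 349.854ms (4/7)
10. 4548.105ms @ 52/7 + 349.854ms (4/7)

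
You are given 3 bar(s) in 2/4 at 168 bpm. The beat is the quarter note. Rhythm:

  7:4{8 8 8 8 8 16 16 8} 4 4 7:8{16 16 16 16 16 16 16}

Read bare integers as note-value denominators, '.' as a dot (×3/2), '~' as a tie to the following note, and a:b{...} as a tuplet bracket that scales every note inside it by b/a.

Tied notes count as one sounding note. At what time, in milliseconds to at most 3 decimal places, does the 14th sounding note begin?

1. 0.0ms @ 0 + 102.041ms (2/7)
2. 102.041ms @ 2/7 + 102.041ms (2/7)
3. 204.082ms @ 4/7 + 102.041ms (2/7)
4. 306.122ms @ 6/7 + 102.041ms (2/7)
5. 408.163ms @ 8/7 + 102.041ms (2/7)
6. 510.204ms @ 10/7 + 51.02ms (1/7)
7. 561.224ms @ 11/7 + 51.02ms (1/7)
8. 612.245ms @ 12/7 + 102.041ms (2/7)
9. 714.286ms @ 2 + 357.143ms (1)
10. 1071.429ms @ 3 + 357.143ms (1)
11. 1428.571ms @ 4 + 102.041ms (2/7)
12. 1530.612ms @ 30/7 + 102.041ms (2/7)
13. 1632.653ms @ 32/7 + 102.041ms (2/7)
14. 1734.694ms @ 34/7 + 102.041ms (2/7)
15. 1836.735ms @ 36/7 + 102.041ms (2/7)
16. 1938.776ms @ 38/7 + 102.041ms (2/7)
17. 2040.816ms @ 40/7 + 102.041ms (2/7)

note 14 onset = 34/7b = 1734.694ms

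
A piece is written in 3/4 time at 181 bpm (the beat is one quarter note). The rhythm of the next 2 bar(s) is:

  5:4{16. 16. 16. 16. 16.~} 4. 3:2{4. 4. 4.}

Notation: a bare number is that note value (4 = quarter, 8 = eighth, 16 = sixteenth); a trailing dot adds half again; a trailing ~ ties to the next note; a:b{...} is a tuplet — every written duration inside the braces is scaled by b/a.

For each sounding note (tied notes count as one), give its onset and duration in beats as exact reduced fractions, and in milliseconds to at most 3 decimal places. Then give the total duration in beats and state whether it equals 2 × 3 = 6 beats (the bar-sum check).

1) 0.0ms=0b +99.448ms=3/10b
2) 99.448ms=3/10b +99.448ms=3/10b
3) 198.895ms=3/5b +99.448ms=3/10b
4) 298.343ms=9/10b +99.448ms=3/10b
5) 397.79ms=6/5b +596.685ms=9/5b
6) 994.475ms=3b +331.492ms=1b
7) 1325.967ms=4b +331.492ms=1b
8) 1657.459ms=5b +331.492ms=1b
Σ=6b of 6 (181bpm 3/4) — PASS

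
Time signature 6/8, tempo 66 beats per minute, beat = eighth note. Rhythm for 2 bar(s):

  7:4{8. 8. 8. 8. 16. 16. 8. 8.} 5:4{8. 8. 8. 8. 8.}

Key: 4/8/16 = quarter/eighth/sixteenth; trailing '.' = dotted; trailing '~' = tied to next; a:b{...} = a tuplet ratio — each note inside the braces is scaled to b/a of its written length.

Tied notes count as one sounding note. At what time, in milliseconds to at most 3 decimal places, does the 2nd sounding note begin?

1. 0.0ms @ 0 + 779.221ms (6/7)
2. 779.221ms @ 6/7 + 779.221ms (6/7)
3. 1558.442ms @ 12/7 + 779.221ms (6/7)
4. 2337.662ms @ 18/7 + 779.221ms (6/7)
5. 3116.883ms @ 24/7 + 389.61ms (3/7)
6. 3506.494ms @ 27/7 + 389.61ms (3/7)
7. 3896.104ms @ 30/7 + 779.221ms (6/7)
8. 4675.325ms @ 36/7 + 779.221ms (6/7)
9. 5454.545ms @ 6 + 1090.909ms (6/5)
10. 6545.455ms @ 36/5 + 1090.909ms (6/5)
11. 7636.364ms @ 42/5 + 1090.909ms (6/5)
12. 8727.273ms @ 48/5 + 1090.909ms (6/5)
13. 9818.182ms @ 54/5 + 1090.909ms (6/5)

note 2 onset = 6/7b = 779.221ms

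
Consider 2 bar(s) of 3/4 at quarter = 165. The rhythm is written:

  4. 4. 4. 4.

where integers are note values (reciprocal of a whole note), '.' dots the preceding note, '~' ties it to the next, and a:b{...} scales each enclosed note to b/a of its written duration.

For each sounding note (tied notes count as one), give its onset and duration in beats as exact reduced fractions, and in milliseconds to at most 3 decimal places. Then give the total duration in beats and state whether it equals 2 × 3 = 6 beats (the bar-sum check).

1) 0.0ms=0b +545.455ms=3/2b
2) 545.455ms=3/2b +545.455ms=3/2b
3) 1090.909ms=3b +545.455ms=3/2b
4) 1636.364ms=9/2b +545.455ms=3/2b
Σ=6b of 6 (165bpm 3/4) — PASS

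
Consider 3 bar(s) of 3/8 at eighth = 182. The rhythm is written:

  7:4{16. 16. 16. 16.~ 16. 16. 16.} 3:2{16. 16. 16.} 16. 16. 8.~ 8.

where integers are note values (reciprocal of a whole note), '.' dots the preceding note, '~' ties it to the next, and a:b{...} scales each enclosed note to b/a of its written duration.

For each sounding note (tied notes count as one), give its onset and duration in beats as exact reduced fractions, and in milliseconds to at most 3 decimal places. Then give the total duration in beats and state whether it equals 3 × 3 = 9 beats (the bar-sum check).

1) 0.0ms=0b +141.287ms=3/7b
2) 141.287ms=3/7b +141.287ms=3/7b
3) 282.575ms=6/7b +141.287ms=3/7b
4) 423.862ms=9/7b +282.575ms=6/7b
5) 706.436ms=15/7b +141.287ms=3/7b
6) 847.724ms=18/7b +141.287ms=3/7b
7) 989.011ms=3b +164.835ms=1/2b
8) 1153.846ms=7/2b +164.835ms=1/2b
9) 1318.681ms=4b +164.835ms=1/2b
10) 1483.516ms=9/2b +247.253ms=3/4b
11) 1730.769ms=21/4b +247.253ms=3/4b
12) 1978.022ms=6b +989.011ms=3b
Σ=9b of 9 (182bpm 3/8) — PASS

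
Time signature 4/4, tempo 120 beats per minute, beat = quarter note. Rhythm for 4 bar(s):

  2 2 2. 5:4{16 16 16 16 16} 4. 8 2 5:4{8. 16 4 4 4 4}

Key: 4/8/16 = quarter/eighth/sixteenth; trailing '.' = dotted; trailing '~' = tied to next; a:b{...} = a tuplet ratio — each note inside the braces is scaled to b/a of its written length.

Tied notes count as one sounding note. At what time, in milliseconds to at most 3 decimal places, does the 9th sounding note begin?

1. 0.0ms @ 0 + 1000.0ms (2)
2. 1000.0ms @ 2 + 1000.0ms (2)
3. 2000.0ms @ 4 + 1500.0ms (3)
4. 3500.0ms @ 7 + 100.0ms (1/5)
5. 3600.0ms @ 36/5 + 100.0ms (1/5)
6. 3700.0ms @ 37/5 + 100.0ms (1/5)
7. 3800.0ms @ 38/5 + 100.0ms (1/5)
8. 3900.0ms @ 39/5 + 100.0ms (1/5)
9. 4000.0ms @ 8 + 750.0ms (3/2)
10. 4750.0ms @ 19/2 + 250.0ms (1/2)
11. 5000.0ms @ 10 + 1000.0ms (2)
12. 6000.0ms @ 12 + 300.0ms (3/5)
13. 6300.0ms @ 63/5 + 100.0ms (1/5)
14. 6400.0ms @ 64/5 + 400.0ms (4/5)
15. 6800.0ms @ 68/5 + 400.0ms (4/5)
16. 7200.0ms @ 72/5 + 400.0ms (4/5)
17. 7600.0ms @ 76/5 + 400.0ms (4/5)

note 9 onset = 8b = 4000.0ms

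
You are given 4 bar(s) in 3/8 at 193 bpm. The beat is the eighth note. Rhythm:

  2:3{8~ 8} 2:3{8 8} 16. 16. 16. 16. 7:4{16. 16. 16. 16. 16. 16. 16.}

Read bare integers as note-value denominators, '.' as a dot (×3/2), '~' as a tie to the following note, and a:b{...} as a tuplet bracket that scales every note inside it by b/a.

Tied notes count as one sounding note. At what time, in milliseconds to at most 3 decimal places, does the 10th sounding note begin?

note 10 onset = 69/7b = 3064.397ms

1. 0.0ms @ 0 + 932.642ms (3)
2. 932.642ms @ 3 + 466.321ms (3/2)
3. 1398.964ms @ 9/2 + 466.321ms (3/2)
4. 1865.285ms @ 6 + 233.161ms (3/4)
5. 2098.446ms @ 27/4 + 233.161ms (3/4)
6. 2331.606ms @ 15/2 + 233.161ms (3/4)
7. 2564.767ms @ 33/4 + 233.161ms (3/4)
8. 2797.927ms @ 9 + 133.235ms (3/7)
9. 2931.162ms @ 66/7 + 133.235ms (3/7)
10. 3064.397ms @ 69/7 + 133.235ms (3/7)
11. 3197.631ms @ 72/7 + 133.235ms (3/7)
12. 3330.866ms @ 75/7 + 133.235ms (3/7)
13. 3464.101ms @ 78/7 + 133.235ms (3/7)
14. 3597.335ms @ 81/7 + 133.235ms (3/7)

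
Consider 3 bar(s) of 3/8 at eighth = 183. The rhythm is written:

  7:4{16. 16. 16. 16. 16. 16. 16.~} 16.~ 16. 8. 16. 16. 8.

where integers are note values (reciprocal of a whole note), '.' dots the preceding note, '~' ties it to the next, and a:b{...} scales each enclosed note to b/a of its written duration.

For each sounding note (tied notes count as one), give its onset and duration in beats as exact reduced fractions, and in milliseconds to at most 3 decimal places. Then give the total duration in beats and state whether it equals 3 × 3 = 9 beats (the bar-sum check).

1) 0.0ms=0b +140.515ms=3/7b
2) 140.515ms=3/7b +140.515ms=3/7b
3) 281.03ms=6/7b +140.515ms=3/7b
4) 421.546ms=9/7b +140.515ms=3/7b
5) 562.061ms=12/7b +140.515ms=3/7b
6) 702.576ms=15/7b +140.515ms=3/7b
7) 843.091ms=18/7b +632.319ms=27/14b
8) 1475.41ms=9/2b +491.803ms=3/2b
9) 1967.213ms=6b +245.902ms=3/4b
10) 2213.115ms=27/4b +245.902ms=3/4b
11) 2459.016ms=15/2b +491.803ms=3/2b
Σ=9b of 9 (183bpm 3/8) — PASS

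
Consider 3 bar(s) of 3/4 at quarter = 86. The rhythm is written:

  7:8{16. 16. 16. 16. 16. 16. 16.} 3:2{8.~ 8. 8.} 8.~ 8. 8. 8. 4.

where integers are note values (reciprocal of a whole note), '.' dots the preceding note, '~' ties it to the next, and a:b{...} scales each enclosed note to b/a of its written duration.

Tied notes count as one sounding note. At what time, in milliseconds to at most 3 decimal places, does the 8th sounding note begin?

note 8 onset = 3b = 2093.023ms

1. 0.0ms @ 0 + 299.003ms (3/7)
2. 299.003ms @ 3/7 + 299.003ms (3/7)
3. 598.007ms @ 6/7 + 299.003ms (3/7)
4. 897.01ms @ 9/7 + 299.003ms (3/7)
5. 1196.013ms @ 12/7 + 299.003ms (3/7)
6. 1495.017ms @ 15/7 + 299.003ms (3/7)
7. 1794.02ms @ 18/7 + 299.003ms (3/7)
8. 2093.023ms @ 3 + 697.674ms (1)
9. 2790.698ms @ 4 + 348.837ms (1/2)
10. 3139.535ms @ 9/2 + 1046.512ms (3/2)
11. 4186.047ms @ 6 + 523.256ms (3/4)
12. 4709.302ms @ 27/4 + 523.256ms (3/4)
13. 5232.558ms @ 15/2 + 1046.512ms (3/2)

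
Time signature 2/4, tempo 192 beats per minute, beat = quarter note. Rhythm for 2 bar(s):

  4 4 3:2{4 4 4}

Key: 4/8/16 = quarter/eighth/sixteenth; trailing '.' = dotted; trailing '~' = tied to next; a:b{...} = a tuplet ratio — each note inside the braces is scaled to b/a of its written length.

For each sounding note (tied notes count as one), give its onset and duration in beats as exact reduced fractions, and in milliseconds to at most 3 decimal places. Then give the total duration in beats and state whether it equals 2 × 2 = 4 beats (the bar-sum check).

1) 0.0ms=0b +312.5ms=1b
2) 312.5ms=1b +312.5ms=1b
3) 625.0ms=2b +208.333ms=2/3b
4) 833.333ms=8/3b +208.333ms=2/3b
5) 1041.667ms=10/3b +208.333ms=2/3b
Σ=4b of 4 (192bpm 2/4) — PASS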